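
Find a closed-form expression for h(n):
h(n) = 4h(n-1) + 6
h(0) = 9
First-order linear non-homogeneous.
Homogeneous solution: h_h(n) = A·(4)^n.
Try constant particular solution h_p = K: K = 4K + 6 ⇒ K = -2.
General: h(n) = A·(4)^n - 2.
Apply h(0) = 9: A - 2 = 9 ⇒ A = 11.
So h(n) = 11 \cdot 4^{n} - 2.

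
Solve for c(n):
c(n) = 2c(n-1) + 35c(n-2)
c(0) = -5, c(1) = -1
Characteristic equation: x² - 2x - 35 = 0, which factors as (x - (7))(x - (-5)) = 0.
Roots r₁ = 7, r₂ = -5 (distinct).
General solution: c(n) = A·(7)^n + B·(-5)^n.
From c(0) = -5: A + B = -5.
From c(1) = -1: 7A - 5B = -1.
Solving: A = - \frac{13}{6}, B = - \frac{17}{6}.
So c(n) = - \frac{17 \left(-5\right)^{n}}{6} - \frac{13 \cdot 7^{n}}{6}.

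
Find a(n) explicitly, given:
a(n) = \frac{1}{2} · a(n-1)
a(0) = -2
Pure geometric recurrence with ratio \frac{1}{2}.
By induction a(n) = a(0) · (\frac{1}{2})^n = - 2 \cdot 2^{- n}.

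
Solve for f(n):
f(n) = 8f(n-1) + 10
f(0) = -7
First-order linear non-homogeneous.
Homogeneous solution: f_h(n) = A·(8)^n.
Try constant particular solution f_p = K: K = 8K + 10 ⇒ K = - \frac{10}{7}.
General: f(n) = A·(8)^n - \frac{10}{7}.
Apply f(0) = -7: A - \frac{10}{7} = -7 ⇒ A = - \frac{39}{7}.
So f(n) = - \frac{39 \cdot 8^{n}}{7} - \frac{10}{7}.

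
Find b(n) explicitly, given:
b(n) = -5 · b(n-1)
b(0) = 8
Pure geometric recurrence with ratio -5.
By induction b(n) = b(0) · (-5)^n = 8 \left(-5\right)^{n}.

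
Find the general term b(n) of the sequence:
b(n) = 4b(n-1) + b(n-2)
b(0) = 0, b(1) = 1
Characteristic equation: x² - 4x - 1 = 0.
Discriminant Δ = (4)² + 4·(1) = 20.
Roots r₁,₂ = (4 ± √20)/2, so r₁ = 2 + \sqrt{5}, r₂ = 2 - \sqrt{5}.
General solution: b(n) = A·r₁^n + B·r₂^n.
From the initial conditions, A + B = 0 and r₁A + r₂B = 1.
Since r₁ - r₂ = √20: A = (1 - (0)r₂)/√20 = \frac{\sqrt{5}}{10}, and B = 0 - A = - \frac{\sqrt{5}}{10}.
So b(n) = \left(\frac{\sqrt{5}}{10}\right)\left(2 + \sqrt{5}\right)^n + \left(- \frac{\sqrt{5}}{10}\right)\left(2 - \sqrt{5}\right)^n.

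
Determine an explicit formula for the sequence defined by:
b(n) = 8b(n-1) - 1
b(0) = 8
First-order linear non-homogeneous.
Homogeneous solution: b_h(n) = A·(8)^n.
Try constant particular solution b_p = K: K = 8K - 1 ⇒ K = \frac{1}{7}.
General: b(n) = A·(8)^n + \frac{1}{7}.
Apply b(0) = 8: A + \frac{1}{7} = 8 ⇒ A = \frac{55}{7}.
So b(n) = \frac{55 \cdot 8^{n}}{7} + \frac{1}{7}.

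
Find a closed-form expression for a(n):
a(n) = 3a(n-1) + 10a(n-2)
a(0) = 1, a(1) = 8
Characteristic equation: x² - 3x - 10 = 0, which factors as (x - (5))(x - (-2)) = 0.
Roots r₁ = 5, r₂ = -2 (distinct).
General solution: a(n) = A·(5)^n + B·(-2)^n.
From a(0) = 1: A + B = 1.
From a(1) = 8: 5A - 2B = 8.
Solving: A = \frac{10}{7}, B = - \frac{3}{7}.
So a(n) = - \frac{3 \left(-2\right)^{n}}{7} + \frac{10 \cdot 5^{n}}{7}.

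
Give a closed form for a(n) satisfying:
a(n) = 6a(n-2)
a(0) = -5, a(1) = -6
Characteristic equation: x² - 6 = 0.
Discriminant Δ = (0)² + 4·(6) = 24.
Roots r₁,₂ = (0 ± √24)/2, so r₁ = \sqrt{6}, r₂ = - \sqrt{6}.
General solution: a(n) = A·r₁^n + B·r₂^n.
From the initial conditions, A + B = -5 and r₁A + r₂B = -6.
Since r₁ - r₂ = √24: A = (-6 - (-5)r₂)/√24 = - \frac{5}{2} - \frac{\sqrt{6}}{2}, and B = -5 - A = - \frac{5}{2} + \frac{\sqrt{6}}{2}.
So a(n) = \left(- \frac{5}{2} - \frac{\sqrt{6}}{2}\right)\left(\sqrt{6}\right)^n + \left(- \frac{5}{2} + \frac{\sqrt{6}}{2}\right)\left(- \sqrt{6}\right)^n.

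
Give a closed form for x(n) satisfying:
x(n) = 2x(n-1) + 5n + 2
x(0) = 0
First-order linear with linear forcing.
Homogeneous solution: x_h(n) = A·(2)^n.
Try particular x_p(n) = pn + q. Substituting:
  pn + q = 2(p(n-1) + q) + 5n + 2.
Matching the n-coefficient: p = 2p + 5 ⇒ p = -5.
Matching constants: q = -2p + 2q + 2 ⇒ q = -12.
General: x(n) = A·(2)^n - 5 n - 12.
Apply x(0) = 0: A - 12 = 0 ⇒ A = 12.
So x(n) = 12 \cdot 2^{n} - 5 n - 12.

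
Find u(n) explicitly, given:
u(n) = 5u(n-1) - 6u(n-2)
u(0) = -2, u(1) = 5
Characteristic equation: x² - 5x + 6 = 0, which factors as (x - (2))(x - (3)) = 0.
Roots r₁ = 2, r₂ = 3 (distinct).
General solution: u(n) = A·(2)^n + B·(3)^n.
From u(0) = -2: A + B = -2.
From u(1) = 5: 2A + 3B = 5.
Solving: A = -11, B = 9.
So u(n) = - 11 \cdot 2^{n} + 9 \cdot 3^{n}.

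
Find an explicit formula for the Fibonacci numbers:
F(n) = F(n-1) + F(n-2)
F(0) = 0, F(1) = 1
This is the Fibonacci sequence.
Characteristic equation: x² - x - 1 = 0; roots r₁ = \frac{1}{2} + \frac{\sqrt{5}}{2}, r₂ = \frac{1}{2} - \frac{\sqrt{5}}{2}.
General: F(n) = A·r₁^n + B·r₂^n. Solving with F(0)=0, F(1)=1 gives A = \frac{\sqrt{5}}{5}, B = - \frac{\sqrt{5}}{5}.
So F(n) = \frac{2^{- n} \sqrt{5} \left(- \left(1 - \sqrt{5}\right)^{n} + \left(1 + \sqrt{5}\right)^{n}\right)}{5}.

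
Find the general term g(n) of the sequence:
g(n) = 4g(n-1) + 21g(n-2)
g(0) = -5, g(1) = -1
Characteristic equation: x² - 4x - 21 = 0, which factors as (x - (7))(x - (-3)) = 0.
Roots r₁ = 7, r₂ = -3 (distinct).
General solution: g(n) = A·(7)^n + B·(-3)^n.
From g(0) = -5: A + B = -5.
From g(1) = -1: 7A - 3B = -1.
Solving: A = - \frac{8}{5}, B = - \frac{17}{5}.
So g(n) = - \frac{17 \left(-3\right)^{n}}{5} - \frac{8 \cdot 7^{n}}{5}.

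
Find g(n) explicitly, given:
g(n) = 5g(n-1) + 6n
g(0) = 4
First-order linear with linear forcing.
Homogeneous solution: g_h(n) = A·(5)^n.
Try particular g_p(n) = pn + q. Substituting:
  pn + q = 5(p(n-1) + q) + 6n.
Matching the n-coefficient: p = 5p + 6 ⇒ p = - \frac{3}{2}.
Matching constants: q = -5p + 5q ⇒ q = - \frac{15}{8}.
General: g(n) = A·(5)^n - \frac{3 n}{2} - \frac{15}{8}.
Apply g(0) = 4: A - \frac{15}{8} = 4 ⇒ A = \frac{47}{8}.
So g(n) = \frac{47 \cdot 5^{n}}{8} - \frac{3 n}{2} - \frac{15}{8}.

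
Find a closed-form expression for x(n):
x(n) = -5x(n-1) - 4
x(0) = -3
First-order linear non-homogeneous.
Homogeneous solution: x_h(n) = A·(-5)^n.
Try constant particular solution x_p = K: K = -5K - 4 ⇒ K = - \frac{2}{3}.
General: x(n) = A·(-5)^n - \frac{2}{3}.
Apply x(0) = -3: A - \frac{2}{3} = -3 ⇒ A = - \frac{7}{3}.
So x(n) = - \frac{7 \left(-5\right)^{n}}{3} - \frac{2}{3}.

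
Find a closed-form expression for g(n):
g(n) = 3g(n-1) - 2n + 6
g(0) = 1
First-order linear with linear forcing.
Homogeneous solution: g_h(n) = A·(3)^n.
Try particular g_p(n) = pn + q. Substituting:
  pn + q = 3(p(n-1) + q) - 2n + 6.
Matching the n-coefficient: p = 3p - 2 ⇒ p = 1.
Matching constants: q = -3p + 3q + 6 ⇒ q = - \frac{3}{2}.
General: g(n) = A·(3)^n + n - \frac{3}{2}.
Apply g(0) = 1: A - \frac{3}{2} = 1 ⇒ A = \frac{5}{2}.
So g(n) = \frac{5 \cdot 3^{n}}{2} + n - \frac{3}{2}.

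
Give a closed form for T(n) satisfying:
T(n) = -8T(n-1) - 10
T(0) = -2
First-order linear non-homogeneous.
Homogeneous solution: T_h(n) = A·(-8)^n.
Try constant particular solution T_p = K: K = -8K - 10 ⇒ K = - \frac{10}{9}.
General: T(n) = A·(-8)^n - \frac{10}{9}.
Apply T(0) = -2: A - \frac{10}{9} = -2 ⇒ A = - \frac{8}{9}.
So T(n) = - \frac{8 \left(-8\right)^{n}}{9} - \frac{10}{9}.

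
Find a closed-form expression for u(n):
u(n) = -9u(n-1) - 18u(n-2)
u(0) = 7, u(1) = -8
Characteristic equation: x² + 9x + 18 = 0, which factors as (x - (-3))(x - (-6)) = 0.
Roots r₁ = -3, r₂ = -6 (distinct).
General solution: u(n) = A·(-3)^n + B·(-6)^n.
From u(0) = 7: A + B = 7.
From u(1) = -8: -3A - 6B = -8.
Solving: A = \frac{34}{3}, B = - \frac{13}{3}.
So u(n) = \frac{34 \left(-3\right)^{n}}{3} - \frac{13 \left(-6\right)^{n}}{3}.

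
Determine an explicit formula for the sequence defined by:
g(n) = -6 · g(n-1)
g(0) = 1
Pure geometric recurrence with ratio -6.
By induction g(n) = g(0) · (-6)^n = \left(-6\right)^{n}.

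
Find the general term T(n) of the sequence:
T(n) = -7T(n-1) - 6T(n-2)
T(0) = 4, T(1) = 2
Characteristic equation: x² + 7x + 6 = 0, which factors as (x - (-1))(x - (-6)) = 0.
Roots r₁ = -1, r₂ = -6 (distinct).
General solution: T(n) = A·(-1)^n + B·(-6)^n.
From T(0) = 4: A + B = 4.
From T(1) = 2: -A - 6B = 2.
Solving: A = \frac{26}{5}, B = - \frac{6}{5}.
So T(n) = \frac{26 \left(-1\right)^{n}}{5} - \frac{6 \left(-6\right)^{n}}{5}.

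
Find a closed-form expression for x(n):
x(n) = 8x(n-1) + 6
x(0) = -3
First-order linear non-homogeneous.
Homogeneous solution: x_h(n) = A·(8)^n.
Try constant particular solution x_p = K: K = 8K + 6 ⇒ K = - \frac{6}{7}.
General: x(n) = A·(8)^n - \frac{6}{7}.
Apply x(0) = -3: A - \frac{6}{7} = -3 ⇒ A = - \frac{15}{7}.
So x(n) = - \frac{15 \cdot 8^{n}}{7} - \frac{6}{7}.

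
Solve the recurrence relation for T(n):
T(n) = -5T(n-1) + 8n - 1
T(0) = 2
First-order linear with linear forcing.
Homogeneous solution: T_h(n) = A·(-5)^n.
Try particular T_p(n) = pn + q. Substituting:
  pn + q = -5(p(n-1) + q) + 8n - 1.
Matching the n-coefficient: p = -5p + 8 ⇒ p = \frac{4}{3}.
Matching constants: q = 5p - 5q - 1 ⇒ q = \frac{17}{18}.
General: T(n) = A·(-5)^n + \frac{4 n}{3} + \frac{17}{18}.
Apply T(0) = 2: A + \frac{17}{18} = 2 ⇒ A = \frac{19}{18}.
So T(n) = \frac{19 \left(-5\right)^{n}}{18} + \frac{4 n}{3} + \frac{17}{18}.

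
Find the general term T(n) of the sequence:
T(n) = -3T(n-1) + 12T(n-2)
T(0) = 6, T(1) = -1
Characteristic equation: x² + 3x - 12 = 0.
Discriminant Δ = (-3)² + 4·(12) = 57.
Roots r₁,₂ = (-3 ± √57)/2, so r₁ = - \frac{3}{2} + \frac{\sqrt{57}}{2}, r₂ = - \frac{\sqrt{57}}{2} - \frac{3}{2}.
General solution: T(n) = A·r₁^n + B·r₂^n.
From the initial conditions, A + B = 6 and r₁A + r₂B = -1.
Since r₁ - r₂ = √57: A = (-1 - (6)r₂)/√57 = \frac{8 \sqrt{57}}{57} + 3, and B = 6 - A = 3 - \frac{8 \sqrt{57}}{57}.
So T(n) = \left(\frac{8 \sqrt{57}}{57} + 3\right)\left(- \frac{3}{2} + \frac{\sqrt{57}}{2}\right)^n + \left(3 - \frac{8 \sqrt{57}}{57}\right)\left(- \frac{\sqrt{57}}{2} - \frac{3}{2}\right)^n.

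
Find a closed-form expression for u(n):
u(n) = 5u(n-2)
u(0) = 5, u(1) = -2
Characteristic equation: x² - 5 = 0.
Discriminant Δ = (0)² + 4·(5) = 20.
Roots r₁,₂ = (0 ± √20)/2, so r₁ = \sqrt{5}, r₂ = - \sqrt{5}.
General solution: u(n) = A·r₁^n + B·r₂^n.
From the initial conditions, A + B = 5 and r₁A + r₂B = -2.
Since r₁ - r₂ = √20: A = (-2 - (5)r₂)/√20 = \frac{5}{2} - \frac{\sqrt{5}}{5}, and B = 5 - A = \frac{\sqrt{5}}{5} + \frac{5}{2}.
So u(n) = \left(\frac{5}{2} - \frac{\sqrt{5}}{5}\right)\left(\sqrt{5}\right)^n + \left(\frac{\sqrt{5}}{5} + \frac{5}{2}\right)\left(- \sqrt{5}\right)^n.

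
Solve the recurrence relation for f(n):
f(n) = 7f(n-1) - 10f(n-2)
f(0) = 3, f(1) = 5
Characteristic equation: x² - 7x + 10 = 0, which factors as (x - (2))(x - (5)) = 0.
Roots r₁ = 2, r₂ = 5 (distinct).
General solution: f(n) = A·(2)^n + B·(5)^n.
From f(0) = 3: A + B = 3.
From f(1) = 5: 2A + 5B = 5.
Solving: A = \frac{10}{3}, B = - \frac{1}{3}.
So f(n) = \frac{10 \cdot 2^{n}}{3} - \frac{5^{n}}{3}.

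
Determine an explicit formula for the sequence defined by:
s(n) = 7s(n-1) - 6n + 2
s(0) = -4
First-order linear with linear forcing.
Homogeneous solution: s_h(n) = A·(7)^n.
Try particular s_p(n) = pn + q. Substituting:
  pn + q = 7(p(n-1) + q) - 6n + 2.
Matching the n-coefficient: p = 7p - 6 ⇒ p = 1.
Matching constants: q = -7p + 7q + 2 ⇒ q = \frac{5}{6}.
General: s(n) = A·(7)^n + n + \frac{5}{6}.
Apply s(0) = -4: A + \frac{5}{6} = -4 ⇒ A = - \frac{29}{6}.
So s(n) = - \frac{29 \cdot 7^{n}}{6} + n + \frac{5}{6}.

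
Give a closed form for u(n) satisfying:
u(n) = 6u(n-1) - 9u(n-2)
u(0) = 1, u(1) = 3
Characteristic equation: x² - 6x + 9 = 0, which is (x - (3))².
Repeated root r = 3.
General solution: u(n) = (A + Bn)·(3)^n.
From u(0) = 1: A = 1.
From u(1) = 3: (A + B)·(3) = 3 ⇒ B = 0.
So u(n) = \left(1\right) \cdot (3)^n.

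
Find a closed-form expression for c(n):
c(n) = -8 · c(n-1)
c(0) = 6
Pure geometric recurrence with ratio -8.
By induction c(n) = c(0) · (-8)^n = 6 \left(-8\right)^{n}.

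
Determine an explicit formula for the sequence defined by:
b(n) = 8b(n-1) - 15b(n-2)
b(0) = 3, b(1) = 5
Characteristic equation: x² - 8x + 15 = 0, which factors as (x - (5))(x - (3)) = 0.
Roots r₁ = 5, r₂ = 3 (distinct).
General solution: b(n) = A·(5)^n + B·(3)^n.
From b(0) = 3: A + B = 3.
From b(1) = 5: 5A + 3B = 5.
Solving: A = -2, B = 5.
So b(n) = 5 \cdot 3^{n} - 2 \cdot 5^{n}.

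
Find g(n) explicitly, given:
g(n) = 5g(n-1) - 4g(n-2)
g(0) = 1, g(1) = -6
Characteristic equation: x² - 5x + 4 = 0, which factors as (x - (1))(x - (4)) = 0.
Roots r₁ = 1, r₂ = 4 (distinct).
General solution: g(n) = A·(1)^n + B·(4)^n.
From g(0) = 1: A + B = 1.
From g(1) = -6: A + 4B = -6.
Solving: A = \frac{10}{3}, B = - \frac{7}{3}.
So g(n) = \frac{10}{3} - \frac{7 \cdot 4^{n}}{3}.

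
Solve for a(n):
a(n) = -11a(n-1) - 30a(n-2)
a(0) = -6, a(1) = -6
Characteristic equation: x² + 11x + 30 = 0, which factors as (x - (-6))(x - (-5)) = 0.
Roots r₁ = -6, r₂ = -5 (distinct).
General solution: a(n) = A·(-6)^n + B·(-5)^n.
From a(0) = -6: A + B = -6.
From a(1) = -6: -6A - 5B = -6.
Solving: A = 36, B = -42.
So a(n) = - 42 \left(-5\right)^{n} + 36 \left(-6\right)^{n}.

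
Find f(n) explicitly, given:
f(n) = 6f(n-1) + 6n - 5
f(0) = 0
First-order linear with linear forcing.
Homogeneous solution: f_h(n) = A·(6)^n.
Try particular f_p(n) = pn + q. Substituting:
  pn + q = 6(p(n-1) + q) + 6n - 5.
Matching the n-coefficient: p = 6p + 6 ⇒ p = - \frac{6}{5}.
Matching constants: q = -6p + 6q - 5 ⇒ q = - \frac{11}{25}.
General: f(n) = A·(6)^n - \frac{6 n}{5} - \frac{11}{25}.
Apply f(0) = 0: A - \frac{11}{25} = 0 ⇒ A = \frac{11}{25}.
So f(n) = \frac{11 \cdot 6^{n}}{25} - \frac{6 n}{5} - \frac{11}{25}.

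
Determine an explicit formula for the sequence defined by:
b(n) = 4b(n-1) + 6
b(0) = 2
First-order linear non-homogeneous.
Homogeneous solution: b_h(n) = A·(4)^n.
Try constant particular solution b_p = K: K = 4K + 6 ⇒ K = -2.
General: b(n) = A·(4)^n - 2.
Apply b(0) = 2: A - 2 = 2 ⇒ A = 4.
So b(n) = 4 \cdot 4^{n} - 2.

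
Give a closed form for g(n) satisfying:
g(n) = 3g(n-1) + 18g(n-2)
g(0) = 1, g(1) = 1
Characteristic equation: x² - 3x - 18 = 0, which factors as (x - (6))(x - (-3)) = 0.
Roots r₁ = 6, r₂ = -3 (distinct).
General solution: g(n) = A·(6)^n + B·(-3)^n.
From g(0) = 1: A + B = 1.
From g(1) = 1: 6A - 3B = 1.
Solving: A = \frac{4}{9}, B = \frac{5}{9}.
So g(n) = \frac{5 \left(-3\right)^{n}}{9} + \frac{4 \cdot 6^{n}}{9}.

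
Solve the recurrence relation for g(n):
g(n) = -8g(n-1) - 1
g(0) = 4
First-order linear non-homogeneous.
Homogeneous solution: g_h(n) = A·(-8)^n.
Try constant particular solution g_p = K: K = -8K - 1 ⇒ K = - \frac{1}{9}.
General: g(n) = A·(-8)^n - \frac{1}{9}.
Apply g(0) = 4: A - \frac{1}{9} = 4 ⇒ A = \frac{37}{9}.
So g(n) = \frac{37 \left(-8\right)^{n}}{9} - \frac{1}{9}.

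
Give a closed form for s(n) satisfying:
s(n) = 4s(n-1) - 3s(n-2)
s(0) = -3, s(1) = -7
Characteristic equation: x² - 4x + 3 = 0, which factors as (x - (1))(x - (3)) = 0.
Roots r₁ = 1, r₂ = 3 (distinct).
General solution: s(n) = A·(1)^n + B·(3)^n.
From s(0) = -3: A + B = -3.
From s(1) = -7: A + 3B = -7.
Solving: A = -1, B = -2.
So s(n) = - 2 \cdot 3^{n} - 1.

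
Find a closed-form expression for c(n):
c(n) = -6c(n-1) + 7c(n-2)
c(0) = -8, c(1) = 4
Characteristic equation: x² + 6x - 7 = 0, which factors as (x - (-7))(x - (1)) = 0.
Roots r₁ = -7, r₂ = 1 (distinct).
General solution: c(n) = A·(-7)^n + B·(1)^n.
From c(0) = -8: A + B = -8.
From c(1) = 4: -7A + B = 4.
Solving: A = - \frac{3}{2}, B = - \frac{13}{2}.
So c(n) = - \frac{3 \left(-7\right)^{n}}{2} - \frac{13}{2}.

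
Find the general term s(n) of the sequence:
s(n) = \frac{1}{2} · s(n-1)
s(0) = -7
Pure geometric recurrence with ratio \frac{1}{2}.
By induction s(n) = s(0) · (\frac{1}{2})^n = - 7 \cdot 2^{- n}.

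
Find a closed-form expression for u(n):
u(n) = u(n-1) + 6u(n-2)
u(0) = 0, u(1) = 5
Characteristic equation: x² - x - 6 = 0, which factors as (x - (3))(x - (-2)) = 0.
Roots r₁ = 3, r₂ = -2 (distinct).
General solution: u(n) = A·(3)^n + B·(-2)^n.
From u(0) = 0: A + B = 0.
From u(1) = 5: 3A - 2B = 5.
Solving: A = 1, B = -1.
So u(n) = - \left(-2\right)^{n} + 3^{n}.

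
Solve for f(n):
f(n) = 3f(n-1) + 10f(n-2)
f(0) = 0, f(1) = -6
Characteristic equation: x² - 3x - 10 = 0, which factors as (x - (5))(x - (-2)) = 0.
Roots r₁ = 5, r₂ = -2 (distinct).
General solution: f(n) = A·(5)^n + B·(-2)^n.
From f(0) = 0: A + B = 0.
From f(1) = -6: 5A - 2B = -6.
Solving: A = - \frac{6}{7}, B = \frac{6}{7}.
So f(n) = \frac{6 \left(-2\right)^{n}}{7} - \frac{6 \cdot 5^{n}}{7}.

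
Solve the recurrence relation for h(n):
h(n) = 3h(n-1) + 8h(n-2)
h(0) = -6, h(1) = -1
Characteristic equation: x² - 3x - 8 = 0.
Discriminant Δ = (3)² + 4·(8) = 41.
Roots r₁,₂ = (3 ± √41)/2, so r₁ = \frac{3}{2} + \frac{\sqrt{41}}{2}, r₂ = \frac{3}{2} - \frac{\sqrt{41}}{2}.
General solution: h(n) = A·r₁^n + B·r₂^n.
From the initial conditions, A + B = -6 and r₁A + r₂B = -1.
Since r₁ - r₂ = √41: A = (-1 - (-6)r₂)/√41 = -3 + \frac{8 \sqrt{41}}{41}, and B = -6 - A = -3 - \frac{8 \sqrt{41}}{41}.
So h(n) = \left(-3 + \frac{8 \sqrt{41}}{41}\right)\left(\frac{3}{2} + \frac{\sqrt{41}}{2}\right)^n + \left(-3 - \frac{8 \sqrt{41}}{41}\right)\left(\frac{3}{2} - \frac{\sqrt{41}}{2}\right)^n.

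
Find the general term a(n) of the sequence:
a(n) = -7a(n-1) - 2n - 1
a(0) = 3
First-order linear with linear forcing.
Homogeneous solution: a_h(n) = A·(-7)^n.
Try particular a_p(n) = pn + q. Substituting:
  pn + q = -7(p(n-1) + q) - 2n - 1.
Matching the n-coefficient: p = -7p - 2 ⇒ p = - \frac{1}{4}.
Matching constants: q = 7p - 7q - 1 ⇒ q = - \frac{11}{32}.
General: a(n) = A·(-7)^n - \frac{n}{4} - \frac{11}{32}.
Apply a(0) = 3: A - \frac{11}{32} = 3 ⇒ A = \frac{107}{32}.
So a(n) = \frac{107 \left(-7\right)^{n}}{32} - \frac{n}{4} - \frac{11}{32}.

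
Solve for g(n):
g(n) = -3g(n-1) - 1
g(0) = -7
First-order linear non-homogeneous.
Homogeneous solution: g_h(n) = A·(-3)^n.
Try constant particular solution g_p = K: K = -3K - 1 ⇒ K = - \frac{1}{4}.
General: g(n) = A·(-3)^n - \frac{1}{4}.
Apply g(0) = -7: A - \frac{1}{4} = -7 ⇒ A = - \frac{27}{4}.
So g(n) = - \frac{27 \left(-3\right)^{n}}{4} - \frac{1}{4}.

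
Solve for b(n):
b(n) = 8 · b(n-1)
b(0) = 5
Pure geometric recurrence with ratio 8.
By induction b(n) = b(0) · (8)^n = 5 \cdot 8^{n}.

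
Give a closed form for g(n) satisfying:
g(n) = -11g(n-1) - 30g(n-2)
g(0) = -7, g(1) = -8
Characteristic equation: x² + 11x + 30 = 0, which factors as (x - (-5))(x - (-6)) = 0.
Roots r₁ = -5, r₂ = -6 (distinct).
General solution: g(n) = A·(-5)^n + B·(-6)^n.
From g(0) = -7: A + B = -7.
From g(1) = -8: -5A - 6B = -8.
Solving: A = -50, B = 43.
So g(n) = - 50 \left(-5\right)^{n} + 43 \left(-6\right)^{n}.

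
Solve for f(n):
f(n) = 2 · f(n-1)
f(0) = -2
Pure geometric recurrence with ratio 2.
By induction f(n) = f(0) · (2)^n = - 2 \cdot 2^{n}.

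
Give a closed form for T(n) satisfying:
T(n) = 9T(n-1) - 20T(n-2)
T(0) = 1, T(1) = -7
Characteristic equation: x² - 9x + 20 = 0, which factors as (x - (5))(x - (4)) = 0.
Roots r₁ = 5, r₂ = 4 (distinct).
General solution: T(n) = A·(5)^n + B·(4)^n.
From T(0) = 1: A + B = 1.
From T(1) = -7: 5A + 4B = -7.
Solving: A = -11, B = 12.
So T(n) = 12 \cdot 4^{n} - 11 \cdot 5^{n}.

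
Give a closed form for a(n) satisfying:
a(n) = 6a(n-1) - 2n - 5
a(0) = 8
First-order linear with linear forcing.
Homogeneous solution: a_h(n) = A·(6)^n.
Try particular a_p(n) = pn + q. Substituting:
  pn + q = 6(p(n-1) + q) - 2n - 5.
Matching the n-coefficient: p = 6p - 2 ⇒ p = \frac{2}{5}.
Matching constants: q = -6p + 6q - 5 ⇒ q = \frac{37}{25}.
General: a(n) = A·(6)^n + \frac{2 n}{5} + \frac{37}{25}.
Apply a(0) = 8: A + \frac{37}{25} = 8 ⇒ A = \frac{163}{25}.
So a(n) = \frac{163 \cdot 6^{n}}{25} + \frac{2 n}{5} + \frac{37}{25}.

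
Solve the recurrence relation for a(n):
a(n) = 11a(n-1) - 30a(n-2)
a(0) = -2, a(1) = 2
Characteristic equation: x² - 11x + 30 = 0, which factors as (x - (6))(x - (5)) = 0.
Roots r₁ = 6, r₂ = 5 (distinct).
General solution: a(n) = A·(6)^n + B·(5)^n.
From a(0) = -2: A + B = -2.
From a(1) = 2: 6A + 5B = 2.
Solving: A = 12, B = -14.
So a(n) = - 14 \cdot 5^{n} + 12 \cdot 6^{n}.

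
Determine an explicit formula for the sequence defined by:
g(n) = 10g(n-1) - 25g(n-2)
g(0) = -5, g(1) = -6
Characteristic equation: x² - 10x + 25 = 0, which is (x - (5))².
Repeated root r = 5.
General solution: g(n) = (A + Bn)·(5)^n.
From g(0) = -5: A = -5.
From g(1) = -6: (A + B)·(5) = -6 ⇒ B = \frac{19}{5}.
So g(n) = \left(\frac{19 n}{5} - 5\right) \cdot (5)^n.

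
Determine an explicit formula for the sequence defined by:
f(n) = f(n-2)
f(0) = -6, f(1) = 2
Characteristic equation: x² - 1 = 0, which factors as (x - (1))(x - (-1)) = 0.
Roots r₁ = 1, r₂ = -1 (distinct).
General solution: f(n) = A·(1)^n + B·(-1)^n.
From f(0) = -6: A + B = -6.
From f(1) = 2: A - B = 2.
Solving: A = -2, B = -4.
So f(n) = - 4 \left(-1\right)^{n} - 2.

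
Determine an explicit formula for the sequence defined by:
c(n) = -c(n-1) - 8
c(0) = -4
First-order linear non-homogeneous.
Homogeneous solution: c_h(n) = A·(-1)^n.
Try constant particular solution c_p = K: K = -K - 8 ⇒ K = -4.
General: c(n) = A·(-1)^n - 4.
Apply c(0) = -4: A - 4 = -4 ⇒ A = 0.
So c(n) = -4.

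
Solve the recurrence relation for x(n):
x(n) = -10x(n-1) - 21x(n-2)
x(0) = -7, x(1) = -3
Characteristic equation: x² + 10x + 21 = 0, which factors as (x - (-3))(x - (-7)) = 0.
Roots r₁ = -3, r₂ = -7 (distinct).
General solution: x(n) = A·(-3)^n + B·(-7)^n.
From x(0) = -7: A + B = -7.
From x(1) = -3: -3A - 7B = -3.
Solving: A = -13, B = 6.
So x(n) = - 13 \left(-3\right)^{n} + 6 \left(-7\right)^{n}.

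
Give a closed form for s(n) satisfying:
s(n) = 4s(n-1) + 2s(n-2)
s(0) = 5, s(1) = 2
Characteristic equation: x² - 4x - 2 = 0.
Discriminant Δ = (4)² + 4·(2) = 24.
Roots r₁,₂ = (4 ± √24)/2, so r₁ = 2 + \sqrt{6}, r₂ = 2 - \sqrt{6}.
General solution: s(n) = A·r₁^n + B·r₂^n.
From the initial conditions, A + B = 5 and r₁A + r₂B = 2.
Since r₁ - r₂ = √24: A = (2 - (5)r₂)/√24 = \frac{5}{2} - \frac{2 \sqrt{6}}{3}, and B = 5 - A = \frac{2 \sqrt{6}}{3} + \frac{5}{2}.
So s(n) = \left(\frac{5}{2} - \frac{2 \sqrt{6}}{3}\right)\left(2 + \sqrt{6}\right)^n + \left(\frac{2 \sqrt{6}}{3} + \frac{5}{2}\right)\left(2 - \sqrt{6}\right)^n.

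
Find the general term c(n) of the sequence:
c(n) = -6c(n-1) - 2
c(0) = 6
First-order linear non-homogeneous.
Homogeneous solution: c_h(n) = A·(-6)^n.
Try constant particular solution c_p = K: K = -6K - 2 ⇒ K = - \frac{2}{7}.
General: c(n) = A·(-6)^n - \frac{2}{7}.
Apply c(0) = 6: A - \frac{2}{7} = 6 ⇒ A = \frac{44}{7}.
So c(n) = \frac{44 \left(-6\right)^{n}}{7} - \frac{2}{7}.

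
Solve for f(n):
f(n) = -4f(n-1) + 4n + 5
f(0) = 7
First-order linear with linear forcing.
Homogeneous solution: f_h(n) = A·(-4)^n.
Try particular f_p(n) = pn + q. Substituting:
  pn + q = -4(p(n-1) + q) + 4n + 5.
Matching the n-coefficient: p = -4p + 4 ⇒ p = \frac{4}{5}.
Matching constants: q = 4p - 4q + 5 ⇒ q = \frac{41}{25}.
General: f(n) = A·(-4)^n + \frac{4 n}{5} + \frac{41}{25}.
Apply f(0) = 7: A + \frac{41}{25} = 7 ⇒ A = \frac{134}{25}.
So f(n) = \frac{134 \left(-4\right)^{n}}{25} + \frac{4 n}{5} + \frac{41}{25}.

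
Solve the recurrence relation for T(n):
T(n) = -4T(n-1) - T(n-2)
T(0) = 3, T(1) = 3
Characteristic equation: x² + 4x + 1 = 0.
Discriminant Δ = (-4)² + 4·(-1) = 12.
Roots r₁,₂ = (-4 ± √12)/2, so r₁ = -2 + \sqrt{3}, r₂ = -2 - \sqrt{3}.
General solution: T(n) = A·r₁^n + B·r₂^n.
From the initial conditions, A + B = 3 and r₁A + r₂B = 3.
Since r₁ - r₂ = √12: A = (3 - (3)r₂)/√12 = \frac{3}{2} + \frac{3 \sqrt{3}}{2}, and B = 3 - A = \frac{3}{2} - \frac{3 \sqrt{3}}{2}.
So T(n) = \left(\frac{3}{2} + \frac{3 \sqrt{3}}{2}\right)\left(-2 + \sqrt{3}\right)^n + \left(\frac{3}{2} - \frac{3 \sqrt{3}}{2}\right)\left(-2 - \sqrt{3}\right)^n.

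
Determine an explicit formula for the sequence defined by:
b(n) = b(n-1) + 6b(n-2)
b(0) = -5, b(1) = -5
Characteristic equation: x² - x - 6 = 0, which factors as (x - (-2))(x - (3)) = 0.
Roots r₁ = -2, r₂ = 3 (distinct).
General solution: b(n) = A·(-2)^n + B·(3)^n.
From b(0) = -5: A + B = -5.
From b(1) = -5: -2A + 3B = -5.
Solving: A = -2, B = -3.
So b(n) = - 2 \left(-2\right)^{n} - 3 \cdot 3^{n}.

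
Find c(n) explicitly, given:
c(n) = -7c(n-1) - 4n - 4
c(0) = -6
First-order linear with linear forcing.
Homogeneous solution: c_h(n) = A·(-7)^n.
Try particular c_p(n) = pn + q. Substituting:
  pn + q = -7(p(n-1) + q) - 4n - 4.
Matching the n-coefficient: p = -7p - 4 ⇒ p = - \frac{1}{2}.
Matching constants: q = 7p - 7q - 4 ⇒ q = - \frac{15}{16}.
General: c(n) = A·(-7)^n - \frac{n}{2} - \frac{15}{16}.
Apply c(0) = -6: A - \frac{15}{16} = -6 ⇒ A = - \frac{81}{16}.
So c(n) = - \frac{81 \left(-7\right)^{n}}{16} - \frac{n}{2} - \frac{15}{16}.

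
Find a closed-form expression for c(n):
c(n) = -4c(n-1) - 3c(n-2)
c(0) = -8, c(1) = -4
Characteristic equation: x² + 4x + 3 = 0, which factors as (x - (-1))(x - (-3)) = 0.
Roots r₁ = -1, r₂ = -3 (distinct).
General solution: c(n) = A·(-1)^n + B·(-3)^n.
From c(0) = -8: A + B = -8.
From c(1) = -4: -A - 3B = -4.
Solving: A = -14, B = 6.
So c(n) = - 14 \left(-1\right)^{n} + 6 \left(-3\right)^{n}.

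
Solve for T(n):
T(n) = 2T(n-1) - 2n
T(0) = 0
First-order linear with linear forcing.
Homogeneous solution: T_h(n) = A·(2)^n.
Try particular T_p(n) = pn + q. Substituting:
  pn + q = 2(p(n-1) + q) - 2n.
Matching the n-coefficient: p = 2p - 2 ⇒ p = 2.
Matching constants: q = -2p + 2q ⇒ q = 4.
General: T(n) = A·(2)^n + 2 n + 4.
Apply T(0) = 0: A + 4 = 0 ⇒ A = -4.
So T(n) = - 4 \cdot 2^{n} + 2 n + 4.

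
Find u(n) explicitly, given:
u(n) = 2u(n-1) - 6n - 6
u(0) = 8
First-order linear with linear forcing.
Homogeneous solution: u_h(n) = A·(2)^n.
Try particular u_p(n) = pn + q. Substituting:
  pn + q = 2(p(n-1) + q) - 6n - 6.
Matching the n-coefficient: p = 2p - 6 ⇒ p = 6.
Matching constants: q = -2p + 2q - 6 ⇒ q = 18.
General: u(n) = A·(2)^n + 6 n + 18.
Apply u(0) = 8: A + 18 = 8 ⇒ A = -10.
So u(n) = - 10 \cdot 2^{n} + 6 n + 18.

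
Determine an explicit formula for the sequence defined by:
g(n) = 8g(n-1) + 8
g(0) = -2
First-order linear non-homogeneous.
Homogeneous solution: g_h(n) = A·(8)^n.
Try constant particular solution g_p = K: K = 8K + 8 ⇒ K = - \frac{8}{7}.
General: g(n) = A·(8)^n - \frac{8}{7}.
Apply g(0) = -2: A - \frac{8}{7} = -2 ⇒ A = - \frac{6}{7}.
So g(n) = - \frac{6 \cdot 8^{n}}{7} - \frac{8}{7}.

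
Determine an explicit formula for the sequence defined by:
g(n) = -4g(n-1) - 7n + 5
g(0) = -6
First-order linear with linear forcing.
Homogeneous solution: g_h(n) = A·(-4)^n.
Try particular g_p(n) = pn + q. Substituting:
  pn + q = -4(p(n-1) + q) - 7n + 5.
Matching the n-coefficient: p = -4p - 7 ⇒ p = - \frac{7}{5}.
Matching constants: q = 4p - 4q + 5 ⇒ q = - \frac{3}{25}.
General: g(n) = A·(-4)^n - \frac{7 n}{5} - \frac{3}{25}.
Apply g(0) = -6: A - \frac{3}{25} = -6 ⇒ A = - \frac{147}{25}.
So g(n) = - \frac{147 \left(-4\right)^{n}}{25} - \frac{7 n}{5} - \frac{3}{25}.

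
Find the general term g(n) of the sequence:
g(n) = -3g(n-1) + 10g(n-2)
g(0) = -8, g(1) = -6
Characteristic equation: x² + 3x - 10 = 0, which factors as (x - (-5))(x - (2)) = 0.
Roots r₁ = -5, r₂ = 2 (distinct).
General solution: g(n) = A·(-5)^n + B·(2)^n.
From g(0) = -8: A + B = -8.
From g(1) = -6: -5A + 2B = -6.
Solving: A = - \frac{10}{7}, B = - \frac{46}{7}.
So g(n) = - \frac{10 \left(-5\right)^{n}}{7} - \frac{46 \cdot 2^{n}}{7}.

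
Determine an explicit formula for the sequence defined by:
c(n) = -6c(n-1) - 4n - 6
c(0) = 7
First-order linear with linear forcing.
Homogeneous solution: c_h(n) = A·(-6)^n.
Try particular c_p(n) = pn + q. Substituting:
  pn + q = -6(p(n-1) + q) - 4n - 6.
Matching the n-coefficient: p = -6p - 4 ⇒ p = - \frac{4}{7}.
Matching constants: q = 6p - 6q - 6 ⇒ q = - \frac{66}{49}.
General: c(n) = A·(-6)^n - \frac{4 n}{7} - \frac{66}{49}.
Apply c(0) = 7: A - \frac{66}{49} = 7 ⇒ A = \frac{409}{49}.
So c(n) = \frac{409 \left(-6\right)^{n}}{49} - \frac{4 n}{7} - \frac{66}{49}.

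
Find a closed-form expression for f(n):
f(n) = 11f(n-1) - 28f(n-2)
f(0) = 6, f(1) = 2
Characteristic equation: x² - 11x + 28 = 0, which factors as (x - (4))(x - (7)) = 0.
Roots r₁ = 4, r₂ = 7 (distinct).
General solution: f(n) = A·(4)^n + B·(7)^n.
From f(0) = 6: A + B = 6.
From f(1) = 2: 4A + 7B = 2.
Solving: A = \frac{40}{3}, B = - \frac{22}{3}.
So f(n) = \frac{40 \cdot 4^{n}}{3} - \frac{22 \cdot 7^{n}}{3}.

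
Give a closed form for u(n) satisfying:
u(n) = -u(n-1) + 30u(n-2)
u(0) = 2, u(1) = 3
Characteristic equation: x² + x - 30 = 0, which factors as (x - (5))(x - (-6)) = 0.
Roots r₁ = 5, r₂ = -6 (distinct).
General solution: u(n) = A·(5)^n + B·(-6)^n.
From u(0) = 2: A + B = 2.
From u(1) = 3: 5A - 6B = 3.
Solving: A = \frac{15}{11}, B = \frac{7}{11}.
So u(n) = \frac{7 \left(-6\right)^{n}}{11} + \frac{15 \cdot 5^{n}}{11}.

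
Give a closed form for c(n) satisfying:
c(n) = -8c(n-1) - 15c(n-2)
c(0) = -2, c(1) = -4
Characteristic equation: x² + 8x + 15 = 0, which factors as (x - (-3))(x - (-5)) = 0.
Roots r₁ = -3, r₂ = -5 (distinct).
General solution: c(n) = A·(-3)^n + B·(-5)^n.
From c(0) = -2: A + B = -2.
From c(1) = -4: -3A - 5B = -4.
Solving: A = -7, B = 5.
So c(n) = - 7 \left(-3\right)^{n} + 5 \left(-5\right)^{n}.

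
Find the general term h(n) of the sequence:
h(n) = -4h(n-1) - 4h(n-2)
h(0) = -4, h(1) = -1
Characteristic equation: x² + 4x + 4 = 0, which is (x - (-2))².
Repeated root r = -2.
General solution: h(n) = (A + Bn)·(-2)^n.
From h(0) = -4: A = -4.
From h(1) = -1: (A + B)·(-2) = -1 ⇒ B = \frac{9}{2}.
So h(n) = \left(\frac{9 n}{2} - 4\right) \cdot (-2)^n.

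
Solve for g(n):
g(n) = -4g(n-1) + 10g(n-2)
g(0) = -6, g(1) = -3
Characteristic equation: x² + 4x - 10 = 0.
Discriminant Δ = (-4)² + 4·(10) = 56.
Roots r₁,₂ = (-4 ± √56)/2, so r₁ = -2 + \sqrt{14}, r₂ = - \sqrt{14} - 2.
General solution: g(n) = A·r₁^n + B·r₂^n.
From the initial conditions, A + B = -6 and r₁A + r₂B = -3.
Since r₁ - r₂ = √56: A = (-3 - (-6)r₂)/√56 = -3 - \frac{15 \sqrt{14}}{28}, and B = -6 - A = -3 + \frac{15 \sqrt{14}}{28}.
So g(n) = \left(-3 - \frac{15 \sqrt{14}}{28}\right)\left(-2 + \sqrt{14}\right)^n + \left(-3 + \frac{15 \sqrt{14}}{28}\right)\left(- \sqrt{14} - 2\right)^n.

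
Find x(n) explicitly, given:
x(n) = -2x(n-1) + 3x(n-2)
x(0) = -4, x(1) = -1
Characteristic equation: x² + 2x - 3 = 0, which factors as (x - (1))(x - (-3)) = 0.
Roots r₁ = 1, r₂ = -3 (distinct).
General solution: x(n) = A·(1)^n + B·(-3)^n.
From x(0) = -4: A + B = -4.
From x(1) = -1: A - 3B = -1.
Solving: A = - \frac{13}{4}, B = - \frac{3}{4}.
So x(n) = - \frac{3 \left(-3\right)^{n}}{4} - \frac{13}{4}.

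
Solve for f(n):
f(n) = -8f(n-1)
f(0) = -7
This is a homogeneous first-order recurrence with ratio -8.
By induction f(n) = f(0) · (-8)^n = - 7 \left(-8\right)^{n}.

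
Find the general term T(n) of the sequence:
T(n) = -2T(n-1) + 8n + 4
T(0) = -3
First-order linear with linear forcing.
Homogeneous solution: T_h(n) = A·(-2)^n.
Try particular T_p(n) = pn + q. Substituting:
  pn + q = -2(p(n-1) + q) + 8n + 4.
Matching the n-coefficient: p = -2p + 8 ⇒ p = \frac{8}{3}.
Matching constants: q = 2p - 2q + 4 ⇒ q = \frac{28}{9}.
General: T(n) = A·(-2)^n + \frac{8 n}{3} + \frac{28}{9}.
Apply T(0) = -3: A + \frac{28}{9} = -3 ⇒ A = - \frac{55}{9}.
So T(n) = - \frac{55 \left(-2\right)^{n}}{9} + \frac{8 n}{3} + \frac{28}{9}.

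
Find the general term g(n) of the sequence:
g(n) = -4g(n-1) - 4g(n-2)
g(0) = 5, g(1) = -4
Characteristic equation: x² + 4x + 4 = 0, which is (x - (-2))².
Repeated root r = -2.
General solution: g(n) = (A + Bn)·(-2)^n.
From g(0) = 5: A = 5.
From g(1) = -4: (A + B)·(-2) = -4 ⇒ B = -3.
So g(n) = \left(5 - 3 n\right) \cdot (-2)^n.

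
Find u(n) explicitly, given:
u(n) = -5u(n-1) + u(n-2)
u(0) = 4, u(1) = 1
Characteristic equation: x² + 5x - 1 = 0.
Discriminant Δ = (-5)² + 4·(1) = 29.
Roots r₁,₂ = (-5 ± √29)/2, so r₁ = - \frac{5}{2} + \frac{\sqrt{29}}{2}, r₂ = - \frac{\sqrt{29}}{2} - \frac{5}{2}.
General solution: u(n) = A·r₁^n + B·r₂^n.
From the initial conditions, A + B = 4 and r₁A + r₂B = 1.
Since r₁ - r₂ = √29: A = (1 - (4)r₂)/√29 = 2 + \frac{11 \sqrt{29}}{29}, and B = 4 - A = 2 - \frac{11 \sqrt{29}}{29}.
So u(n) = \left(2 + \frac{11 \sqrt{29}}{29}\right)\left(- \frac{5}{2} + \frac{\sqrt{29}}{2}\right)^n + \left(2 - \frac{11 \sqrt{29}}{29}\right)\left(- \frac{\sqrt{29}}{2} - \frac{5}{2}\right)^n.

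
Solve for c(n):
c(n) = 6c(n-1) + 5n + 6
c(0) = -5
First-order linear with linear forcing.
Homogeneous solution: c_h(n) = A·(6)^n.
Try particular c_p(n) = pn + q. Substituting:
  pn + q = 6(p(n-1) + q) + 5n + 6.
Matching the n-coefficient: p = 6p + 5 ⇒ p = -1.
Matching constants: q = -6p + 6q + 6 ⇒ q = - \frac{12}{5}.
General: c(n) = A·(6)^n - n - \frac{12}{5}.
Apply c(0) = -5: A - \frac{12}{5} = -5 ⇒ A = - \frac{13}{5}.
So c(n) = - \frac{13 \cdot 6^{n}}{5} - n - \frac{12}{5}.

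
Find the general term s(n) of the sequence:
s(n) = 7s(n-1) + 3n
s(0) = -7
First-order linear with linear forcing.
Homogeneous solution: s_h(n) = A·(7)^n.
Try particular s_p(n) = pn + q. Substituting:
  pn + q = 7(p(n-1) + q) + 3n.
Matching the n-coefficient: p = 7p + 3 ⇒ p = - \frac{1}{2}.
Matching constants: q = -7p + 7q ⇒ q = - \frac{7}{12}.
General: s(n) = A·(7)^n - \frac{n}{2} - \frac{7}{12}.
Apply s(0) = -7: A - \frac{7}{12} = -7 ⇒ A = - \frac{77}{12}.
So s(n) = - \frac{77 \cdot 7^{n}}{12} - \frac{n}{2} - \frac{7}{12}.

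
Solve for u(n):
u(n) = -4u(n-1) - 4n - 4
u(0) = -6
First-order linear with linear forcing.
Homogeneous solution: u_h(n) = A·(-4)^n.
Try particular u_p(n) = pn + q. Substituting:
  pn + q = -4(p(n-1) + q) - 4n - 4.
Matching the n-coefficient: p = -4p - 4 ⇒ p = - \frac{4}{5}.
Matching constants: q = 4p - 4q - 4 ⇒ q = - \frac{36}{25}.
General: u(n) = A·(-4)^n - \frac{4 n}{5} - \frac{36}{25}.
Apply u(0) = -6: A - \frac{36}{25} = -6 ⇒ A = - \frac{114}{25}.
So u(n) = - \frac{114 \left(-4\right)^{n}}{25} - \frac{4 n}{5} - \frac{36}{25}.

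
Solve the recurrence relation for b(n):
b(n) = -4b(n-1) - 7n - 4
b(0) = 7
First-order linear with linear forcing.
Homogeneous solution: b_h(n) = A·(-4)^n.
Try particular b_p(n) = pn + q. Substituting:
  pn + q = -4(p(n-1) + q) - 7n - 4.
Matching the n-coefficient: p = -4p - 7 ⇒ p = - \frac{7}{5}.
Matching constants: q = 4p - 4q - 4 ⇒ q = - \frac{48}{25}.
General: b(n) = A·(-4)^n - \frac{7 n}{5} - \frac{48}{25}.
Apply b(0) = 7: A - \frac{48}{25} = 7 ⇒ A = \frac{223}{25}.
So b(n) = \frac{223 \left(-4\right)^{n}}{25} - \frac{7 n}{5} - \frac{48}{25}.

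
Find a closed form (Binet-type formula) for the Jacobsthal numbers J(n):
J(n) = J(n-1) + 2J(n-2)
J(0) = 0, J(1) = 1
This is the Jacobsthal sequence.
Characteristic equation: x² - x - 2 = 0; roots r₁ = 2, r₂ = -1.
General: J(n) = A·r₁^n + B·r₂^n. Solving with J(0)=0, J(1)=1 gives A = \frac{1}{3}, B = - \frac{1}{3}.
So J(n) = - \frac{\left(-1\right)^{n}}{3} + \frac{2^{n}}{3}.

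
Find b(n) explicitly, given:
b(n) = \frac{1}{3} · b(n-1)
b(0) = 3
Pure geometric recurrence with ratio \frac{1}{3}.
By induction b(n) = b(0) · (\frac{1}{3})^n = 3 \cdot 3^{- n}.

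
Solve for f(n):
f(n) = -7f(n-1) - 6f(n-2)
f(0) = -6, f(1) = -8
Characteristic equation: x² + 7x + 6 = 0, which factors as (x - (-6))(x - (-1)) = 0.
Roots r₁ = -6, r₂ = -1 (distinct).
General solution: f(n) = A·(-6)^n + B·(-1)^n.
From f(0) = -6: A + B = -6.
From f(1) = -8: -6A - B = -8.
Solving: A = \frac{14}{5}, B = - \frac{44}{5}.
So f(n) = - \frac{44 \left(-1\right)^{n}}{5} + \frac{14 \left(-6\right)^{n}}{5}.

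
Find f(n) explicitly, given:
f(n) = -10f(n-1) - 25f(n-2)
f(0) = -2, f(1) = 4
Characteristic equation: x² + 10x + 25 = 0, which is (x - (-5))².
Repeated root r = -5.
General solution: f(n) = (A + Bn)·(-5)^n.
From f(0) = -2: A = -2.
From f(1) = 4: (A + B)·(-5) = 4 ⇒ B = \frac{6}{5}.
So f(n) = \left(\frac{6 n}{5} - 2\right) \cdot (-5)^n.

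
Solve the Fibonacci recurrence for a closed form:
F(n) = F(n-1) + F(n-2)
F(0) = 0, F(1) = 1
This is the Fibonacci sequence.
Characteristic equation: x² - x - 1 = 0; roots r₁ = \frac{1}{2} + \frac{\sqrt{5}}{2}, r₂ = \frac{1}{2} - \frac{\sqrt{5}}{2}.
General: F(n) = A·r₁^n + B·r₂^n. Solving with F(0)=0, F(1)=1 gives A = \frac{\sqrt{5}}{5}, B = - \frac{\sqrt{5}}{5}.
So F(n) = \frac{2^{- n} \sqrt{5} \left(- \left(1 - \sqrt{5}\right)^{n} + \left(1 + \sqrt{5}\right)^{n}\right)}{5}.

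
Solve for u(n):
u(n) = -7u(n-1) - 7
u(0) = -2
First-order linear non-homogeneous.
Homogeneous solution: u_h(n) = A·(-7)^n.
Try constant particular solution u_p = K: K = -7K - 7 ⇒ K = - \frac{7}{8}.
General: u(n) = A·(-7)^n - \frac{7}{8}.
Apply u(0) = -2: A - \frac{7}{8} = -2 ⇒ A = - \frac{9}{8}.
So u(n) = - \frac{9 \left(-7\right)^{n}}{8} - \frac{7}{8}.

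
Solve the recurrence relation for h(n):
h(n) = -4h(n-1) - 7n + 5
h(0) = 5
First-order linear with linear forcing.
Homogeneous solution: h_h(n) = A·(-4)^n.
Try particular h_p(n) = pn + q. Substituting:
  pn + q = -4(p(n-1) + q) - 7n + 5.
Matching the n-coefficient: p = -4p - 7 ⇒ p = - \frac{7}{5}.
Matching constants: q = 4p - 4q + 5 ⇒ q = - \frac{3}{25}.
General: h(n) = A·(-4)^n - \frac{7 n}{5} - \frac{3}{25}.
Apply h(0) = 5: A - \frac{3}{25} = 5 ⇒ A = \frac{128}{25}.
So h(n) = \frac{128 \left(-4\right)^{n}}{25} - \frac{7 n}{5} - \frac{3}{25}.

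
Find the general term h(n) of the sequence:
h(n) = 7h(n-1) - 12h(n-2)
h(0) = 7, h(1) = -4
Characteristic equation: x² - 7x + 12 = 0, which factors as (x - (4))(x - (3)) = 0.
Roots r₁ = 4, r₂ = 3 (distinct).
General solution: h(n) = A·(4)^n + B·(3)^n.
From h(0) = 7: A + B = 7.
From h(1) = -4: 4A + 3B = -4.
Solving: A = -25, B = 32.
So h(n) = 32 \cdot 3^{n} - 25 \cdot 4^{n}.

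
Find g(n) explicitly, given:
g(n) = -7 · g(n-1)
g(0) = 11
Pure geometric recurrence with ratio -7.
By induction g(n) = g(0) · (-7)^n = 11 \left(-7\right)^{n}.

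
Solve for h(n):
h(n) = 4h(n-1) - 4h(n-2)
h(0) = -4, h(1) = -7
Characteristic equation: x² - 4x + 4 = 0, which is (x - (2))².
Repeated root r = 2.
General solution: h(n) = (A + Bn)·(2)^n.
From h(0) = -4: A = -4.
From h(1) = -7: (A + B)·(2) = -7 ⇒ B = \frac{1}{2}.
So h(n) = \left(\frac{n}{2} - 4\right) \cdot (2)^n.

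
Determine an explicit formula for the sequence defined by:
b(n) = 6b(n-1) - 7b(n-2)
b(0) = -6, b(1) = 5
Characteristic equation: x² - 6x + 7 = 0.
Discriminant Δ = (6)² + 4·(-7) = 8.
Roots r₁,₂ = (6 ± √8)/2, so r₁ = \sqrt{2} + 3, r₂ = 3 - \sqrt{2}.
General solution: b(n) = A·r₁^n + B·r₂^n.
From the initial conditions, A + B = -6 and r₁A + r₂B = 5.
Since r₁ - r₂ = √8: A = (5 - (-6)r₂)/√8 = -3 + \frac{23 \sqrt{2}}{4}, and B = -6 - A = - \frac{23 \sqrt{2}}{4} - 3.
So b(n) = \left(-3 + \frac{23 \sqrt{2}}{4}\right)\left(\sqrt{2} + 3\right)^n + \left(- \frac{23 \sqrt{2}}{4} - 3\right)\left(3 - \sqrt{2}\right)^n.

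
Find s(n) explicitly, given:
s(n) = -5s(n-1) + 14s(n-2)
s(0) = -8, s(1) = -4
Characteristic equation: x² + 5x - 14 = 0, which factors as (x - (2))(x - (-7)) = 0.
Roots r₁ = 2, r₂ = -7 (distinct).
General solution: s(n) = A·(2)^n + B·(-7)^n.
From s(0) = -8: A + B = -8.
From s(1) = -4: 2A - 7B = -4.
Solving: A = - \frac{20}{3}, B = - \frac{4}{3}.
So s(n) = - \frac{4 \left(-7\right)^{n}}{3} - \frac{20 \cdot 2^{n}}{3}.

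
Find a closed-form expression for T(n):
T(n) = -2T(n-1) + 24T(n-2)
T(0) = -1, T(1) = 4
Characteristic equation: x² + 2x - 24 = 0, which factors as (x - (4))(x - (-6)) = 0.
Roots r₁ = 4, r₂ = -6 (distinct).
General solution: T(n) = A·(4)^n + B·(-6)^n.
From T(0) = -1: A + B = -1.
From T(1) = 4: 4A - 6B = 4.
Solving: A = - \frac{1}{5}, B = - \frac{4}{5}.
So T(n) = - \frac{4 \left(-6\right)^{n}}{5} - \frac{4^{n}}{5}.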